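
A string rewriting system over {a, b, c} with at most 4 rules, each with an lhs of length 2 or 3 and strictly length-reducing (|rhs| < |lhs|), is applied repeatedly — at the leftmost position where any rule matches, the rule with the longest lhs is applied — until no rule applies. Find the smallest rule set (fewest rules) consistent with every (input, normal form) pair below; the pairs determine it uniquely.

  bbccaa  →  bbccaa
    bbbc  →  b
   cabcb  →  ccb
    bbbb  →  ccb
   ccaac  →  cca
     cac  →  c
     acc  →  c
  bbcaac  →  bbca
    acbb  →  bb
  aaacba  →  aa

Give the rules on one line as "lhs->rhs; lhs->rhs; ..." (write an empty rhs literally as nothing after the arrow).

  | bbccaa
  | bbbc => ccc => b
  | cabcb => ccb
  | bbbb => ccb

ab->; ac->; bbb->cc; ccc->b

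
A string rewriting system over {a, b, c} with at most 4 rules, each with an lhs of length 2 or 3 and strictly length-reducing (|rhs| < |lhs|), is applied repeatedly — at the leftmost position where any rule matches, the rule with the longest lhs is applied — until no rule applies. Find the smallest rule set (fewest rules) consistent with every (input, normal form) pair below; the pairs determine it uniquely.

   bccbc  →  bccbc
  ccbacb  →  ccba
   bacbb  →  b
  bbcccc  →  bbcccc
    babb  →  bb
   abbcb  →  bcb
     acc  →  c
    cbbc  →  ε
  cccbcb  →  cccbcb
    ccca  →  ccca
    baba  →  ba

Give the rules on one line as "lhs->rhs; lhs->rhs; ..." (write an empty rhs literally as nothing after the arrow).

ab->; ac->; acb->a; cbb->a

  | bccbc
  | ccbacb => ccba
  | bacbb => bab => b
  | bbcccc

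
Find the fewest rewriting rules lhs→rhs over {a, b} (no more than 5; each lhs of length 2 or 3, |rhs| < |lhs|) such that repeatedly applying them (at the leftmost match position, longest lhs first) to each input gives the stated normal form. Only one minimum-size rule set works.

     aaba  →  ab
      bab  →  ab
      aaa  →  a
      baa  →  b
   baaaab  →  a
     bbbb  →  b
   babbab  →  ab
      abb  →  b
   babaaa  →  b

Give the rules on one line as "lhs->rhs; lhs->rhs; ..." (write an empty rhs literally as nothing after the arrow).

  | aaba => bba => ab
  | bab => ab
  | aaa => ba => a
  | baa => aa => b

aa->b; ba->a; bb->a; bba->ab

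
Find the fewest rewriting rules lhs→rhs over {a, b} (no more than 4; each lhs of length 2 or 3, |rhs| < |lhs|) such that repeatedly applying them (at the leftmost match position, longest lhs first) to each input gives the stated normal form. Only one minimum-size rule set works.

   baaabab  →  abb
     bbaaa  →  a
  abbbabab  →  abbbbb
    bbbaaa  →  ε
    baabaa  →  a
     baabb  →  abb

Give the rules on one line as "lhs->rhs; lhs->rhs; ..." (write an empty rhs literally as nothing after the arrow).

  | baaabab => aabab => abab => abb
  | bbaaa => baa => a
  | abbbabab => abbbbab => abbbbb
  | bbbaaa => bbaa => ba => ε

aa->a; ba->; bab->bb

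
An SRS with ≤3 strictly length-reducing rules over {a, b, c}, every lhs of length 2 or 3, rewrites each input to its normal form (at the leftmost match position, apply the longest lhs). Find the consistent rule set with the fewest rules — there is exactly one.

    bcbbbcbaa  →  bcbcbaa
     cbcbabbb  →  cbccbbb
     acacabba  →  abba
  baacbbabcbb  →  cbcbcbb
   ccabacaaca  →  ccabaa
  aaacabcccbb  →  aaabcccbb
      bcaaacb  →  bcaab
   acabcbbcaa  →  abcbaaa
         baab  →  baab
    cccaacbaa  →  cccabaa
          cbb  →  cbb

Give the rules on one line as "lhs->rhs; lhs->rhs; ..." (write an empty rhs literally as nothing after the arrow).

ac->; bab->cb; bbc->ba

  | bcbbbcbaa => bcbbabaa => bcbcbaa
  | cbcbabbb => cbccbbb
  | acacabba => acabba => abba
  | baacbbabcbb => babbabcbb => cbbabcbb => cbcbcbb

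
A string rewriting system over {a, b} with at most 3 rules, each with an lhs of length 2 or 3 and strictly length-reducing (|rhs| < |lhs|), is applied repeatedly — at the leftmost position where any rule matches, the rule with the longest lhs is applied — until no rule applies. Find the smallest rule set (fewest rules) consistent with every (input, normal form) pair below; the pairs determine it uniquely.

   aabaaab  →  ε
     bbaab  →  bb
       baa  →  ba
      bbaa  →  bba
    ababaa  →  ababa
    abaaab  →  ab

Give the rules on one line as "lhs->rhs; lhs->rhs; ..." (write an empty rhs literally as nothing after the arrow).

  | aabaaab => aaab => aab => ε
  | bbaab => bb
  | baa => ba
  | bbaa => bba

aa->a; aab->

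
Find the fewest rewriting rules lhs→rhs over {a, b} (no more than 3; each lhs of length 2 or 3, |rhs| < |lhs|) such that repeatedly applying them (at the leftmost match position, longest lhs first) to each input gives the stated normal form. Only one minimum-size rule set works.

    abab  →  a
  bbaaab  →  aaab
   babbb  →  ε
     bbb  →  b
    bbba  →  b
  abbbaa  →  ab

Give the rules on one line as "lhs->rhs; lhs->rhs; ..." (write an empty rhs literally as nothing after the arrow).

  | abab => abb => a
  | bbaaab => aaab
  | babbb => bbbb => bb => ε
  | bbb => b

ba->b; bb->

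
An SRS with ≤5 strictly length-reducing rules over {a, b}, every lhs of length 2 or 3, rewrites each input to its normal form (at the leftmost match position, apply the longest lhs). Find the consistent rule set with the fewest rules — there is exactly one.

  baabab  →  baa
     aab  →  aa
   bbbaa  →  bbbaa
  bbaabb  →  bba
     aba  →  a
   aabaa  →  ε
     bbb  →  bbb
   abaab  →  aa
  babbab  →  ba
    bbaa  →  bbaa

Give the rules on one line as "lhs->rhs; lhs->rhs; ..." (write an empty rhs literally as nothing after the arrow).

aaa->; ab->a; aba->a; abb->

  | baabab => baab => baa
  | aab => aa
  | bbbaa
  | bbaabb => bba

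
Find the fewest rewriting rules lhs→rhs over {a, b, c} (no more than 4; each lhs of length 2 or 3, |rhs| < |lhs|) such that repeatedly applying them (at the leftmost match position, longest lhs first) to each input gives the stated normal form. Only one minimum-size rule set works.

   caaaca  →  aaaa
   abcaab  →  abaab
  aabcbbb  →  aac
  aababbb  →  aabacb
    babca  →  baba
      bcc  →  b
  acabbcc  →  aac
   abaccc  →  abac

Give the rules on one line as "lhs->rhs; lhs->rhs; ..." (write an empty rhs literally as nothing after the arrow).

bb->c; ca->a; cc->

  | caaaca => aaaca => aaaa
  | abcaab => abaab
  | aabcbbb => aabccb => aabb => aac
  | aababbb => aabacb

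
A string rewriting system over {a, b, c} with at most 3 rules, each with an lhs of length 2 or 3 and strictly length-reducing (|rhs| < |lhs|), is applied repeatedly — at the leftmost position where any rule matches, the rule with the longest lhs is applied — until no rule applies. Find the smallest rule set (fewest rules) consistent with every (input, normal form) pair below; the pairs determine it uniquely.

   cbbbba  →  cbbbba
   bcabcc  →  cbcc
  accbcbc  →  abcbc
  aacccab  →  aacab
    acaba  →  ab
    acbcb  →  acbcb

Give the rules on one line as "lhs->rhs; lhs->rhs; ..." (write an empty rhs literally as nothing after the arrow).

aba->cb; acc->a; bca->c

  | cbbbba
  | bcabcc => cbcc
  | accbcbc => abcbc
  | aacccab => aacab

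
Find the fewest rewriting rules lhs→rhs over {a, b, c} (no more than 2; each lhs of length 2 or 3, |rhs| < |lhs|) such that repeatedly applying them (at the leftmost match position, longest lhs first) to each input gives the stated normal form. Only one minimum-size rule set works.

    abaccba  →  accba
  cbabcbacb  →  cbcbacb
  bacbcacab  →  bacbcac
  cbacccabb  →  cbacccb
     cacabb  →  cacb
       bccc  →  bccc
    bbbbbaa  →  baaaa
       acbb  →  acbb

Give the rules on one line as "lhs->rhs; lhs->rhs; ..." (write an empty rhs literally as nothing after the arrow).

ab->; bba->aa

  | abaccba => accba
  | cbabcbacb => cbcbacb
  | bacbcacab => bacbcac
  | cbacccabb => cbacccb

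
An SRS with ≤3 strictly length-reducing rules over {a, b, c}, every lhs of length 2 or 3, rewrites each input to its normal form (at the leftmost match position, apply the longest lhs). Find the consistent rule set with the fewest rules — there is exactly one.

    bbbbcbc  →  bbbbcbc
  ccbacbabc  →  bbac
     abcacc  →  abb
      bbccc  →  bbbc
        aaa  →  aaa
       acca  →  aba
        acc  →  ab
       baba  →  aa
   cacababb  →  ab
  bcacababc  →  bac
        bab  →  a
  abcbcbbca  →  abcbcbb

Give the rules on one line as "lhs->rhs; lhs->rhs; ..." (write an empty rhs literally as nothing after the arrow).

bab->a; ca->; cc->b

  | bbbbcbc
  | ccbacbabc => bbacbabc => bbacac => bbac
  | abcacc => abcc => abb
  | bbccc => bbbc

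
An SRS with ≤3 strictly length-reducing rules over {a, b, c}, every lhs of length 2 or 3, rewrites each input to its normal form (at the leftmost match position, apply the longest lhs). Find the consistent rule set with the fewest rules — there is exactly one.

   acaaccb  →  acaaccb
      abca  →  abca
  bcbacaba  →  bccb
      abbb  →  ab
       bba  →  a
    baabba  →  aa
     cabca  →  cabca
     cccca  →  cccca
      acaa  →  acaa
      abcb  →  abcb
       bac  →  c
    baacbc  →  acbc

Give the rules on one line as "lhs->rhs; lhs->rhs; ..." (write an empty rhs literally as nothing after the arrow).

  | acaaccb
  | abca
  | bcbacaba => bccaba => bccb
  | abbb => ab

aba->b; ba->; bb->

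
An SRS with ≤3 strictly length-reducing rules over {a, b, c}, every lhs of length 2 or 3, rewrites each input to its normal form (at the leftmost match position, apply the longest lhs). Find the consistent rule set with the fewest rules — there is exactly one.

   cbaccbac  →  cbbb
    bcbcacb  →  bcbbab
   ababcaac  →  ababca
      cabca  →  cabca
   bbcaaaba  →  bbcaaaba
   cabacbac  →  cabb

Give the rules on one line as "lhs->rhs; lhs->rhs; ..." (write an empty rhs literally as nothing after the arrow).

  | cbaccbac => cbbbac => cbbb
  | bcbcacb => bcbbab
  | ababcaac => ababca
  | cabca

ac->; acc->b; cac->ba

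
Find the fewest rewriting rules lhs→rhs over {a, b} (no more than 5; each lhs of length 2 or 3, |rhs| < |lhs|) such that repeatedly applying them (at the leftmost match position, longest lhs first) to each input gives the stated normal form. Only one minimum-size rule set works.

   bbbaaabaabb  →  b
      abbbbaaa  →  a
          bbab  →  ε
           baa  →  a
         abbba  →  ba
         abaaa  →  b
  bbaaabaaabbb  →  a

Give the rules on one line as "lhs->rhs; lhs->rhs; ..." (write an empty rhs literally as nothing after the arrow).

  | bbbaaabaabb => abaaabaabb => baaabaabb => bbabaabb => aabaabb => aabb => b
  | abbbbaaa => bbbbaaa => abbaaa => bbaaa => aaaa => baa => bb => a
  | bbab => aab => ε
  | baa => bb => a

aa->b; aab->; ab->b; bb->a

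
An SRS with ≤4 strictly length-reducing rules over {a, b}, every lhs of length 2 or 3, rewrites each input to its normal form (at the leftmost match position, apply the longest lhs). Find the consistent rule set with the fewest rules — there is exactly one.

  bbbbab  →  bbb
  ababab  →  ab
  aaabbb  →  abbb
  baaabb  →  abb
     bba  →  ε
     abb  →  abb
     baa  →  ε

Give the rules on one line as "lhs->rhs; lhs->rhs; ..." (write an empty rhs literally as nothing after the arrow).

  | bbbbab => bbb
  | ababab => aabab => bab => ab
  | aaabbb => abbb
  | baaabb => aaabb => abb

aa->; ba->a; bba->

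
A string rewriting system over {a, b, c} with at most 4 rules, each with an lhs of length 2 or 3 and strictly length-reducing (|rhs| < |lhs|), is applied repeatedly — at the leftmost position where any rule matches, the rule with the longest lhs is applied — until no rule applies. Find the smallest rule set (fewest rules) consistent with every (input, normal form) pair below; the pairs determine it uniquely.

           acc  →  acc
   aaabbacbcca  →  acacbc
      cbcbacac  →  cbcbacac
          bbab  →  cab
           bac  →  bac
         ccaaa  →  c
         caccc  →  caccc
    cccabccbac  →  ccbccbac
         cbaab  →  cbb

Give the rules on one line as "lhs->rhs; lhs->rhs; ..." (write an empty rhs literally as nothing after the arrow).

  | acc
  | aaabbacbcca => abbacbcca => acacbcca => acacbc
  | cbcbacac
  | bbab => cab

aa->; bba->ca; cca->c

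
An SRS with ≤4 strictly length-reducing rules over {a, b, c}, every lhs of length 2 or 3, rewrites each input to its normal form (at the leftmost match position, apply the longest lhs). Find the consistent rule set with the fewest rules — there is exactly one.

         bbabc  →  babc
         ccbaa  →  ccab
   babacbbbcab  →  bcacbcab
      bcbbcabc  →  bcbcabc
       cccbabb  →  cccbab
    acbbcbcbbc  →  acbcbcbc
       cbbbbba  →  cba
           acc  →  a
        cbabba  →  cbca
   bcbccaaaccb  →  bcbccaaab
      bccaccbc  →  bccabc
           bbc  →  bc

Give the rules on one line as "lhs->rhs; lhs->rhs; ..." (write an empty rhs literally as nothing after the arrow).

  | bbabc => babc
  | ccbaa => ccab
  | babacbbbcab => bcacbbbcab => bcacbbcab => bcacbcab
  | bcbbcabc => bcbcabc

aba->ca; acc->a; baa->ab; bb->b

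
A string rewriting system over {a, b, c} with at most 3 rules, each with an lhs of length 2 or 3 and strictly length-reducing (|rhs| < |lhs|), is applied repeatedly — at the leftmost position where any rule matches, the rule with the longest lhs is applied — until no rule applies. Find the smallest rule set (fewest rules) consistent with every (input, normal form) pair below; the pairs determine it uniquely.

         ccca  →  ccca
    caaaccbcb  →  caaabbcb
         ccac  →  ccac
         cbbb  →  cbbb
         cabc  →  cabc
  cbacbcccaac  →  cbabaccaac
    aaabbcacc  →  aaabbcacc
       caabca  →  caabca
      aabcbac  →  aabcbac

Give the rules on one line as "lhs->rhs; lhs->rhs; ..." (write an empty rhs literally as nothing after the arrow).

  | ccca
  | caaaccbcb => caaabbcb
  | ccac
  | cbbb

cbc->ba; ccb->bb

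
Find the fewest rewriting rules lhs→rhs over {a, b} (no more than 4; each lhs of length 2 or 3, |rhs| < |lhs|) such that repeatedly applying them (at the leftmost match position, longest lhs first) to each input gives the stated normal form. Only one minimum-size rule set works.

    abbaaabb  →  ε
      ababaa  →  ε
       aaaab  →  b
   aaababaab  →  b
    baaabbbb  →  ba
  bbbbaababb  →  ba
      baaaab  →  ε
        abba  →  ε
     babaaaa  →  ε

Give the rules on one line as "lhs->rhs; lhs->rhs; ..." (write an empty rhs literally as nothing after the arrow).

aa->; aba->ba; bb->

  | abbaaabb => aaaabb => aabb => bb => ε
  | ababaa => babaa => bbaa => aa => ε
  | aaaab => aab => b
  | aaababaab => ababaab => babaab => bbaab => aab => b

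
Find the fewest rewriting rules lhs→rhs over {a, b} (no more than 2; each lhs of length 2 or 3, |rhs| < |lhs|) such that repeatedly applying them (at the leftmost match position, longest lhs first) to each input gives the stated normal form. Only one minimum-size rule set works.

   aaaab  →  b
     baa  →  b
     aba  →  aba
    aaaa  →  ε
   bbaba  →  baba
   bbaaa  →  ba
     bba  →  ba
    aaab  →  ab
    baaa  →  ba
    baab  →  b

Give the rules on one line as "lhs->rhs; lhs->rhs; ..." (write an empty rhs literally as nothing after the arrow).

aa->; bb->b

  | aaaab => aab => b
  | baa => b
  | aba
  | aaaa => aa => ε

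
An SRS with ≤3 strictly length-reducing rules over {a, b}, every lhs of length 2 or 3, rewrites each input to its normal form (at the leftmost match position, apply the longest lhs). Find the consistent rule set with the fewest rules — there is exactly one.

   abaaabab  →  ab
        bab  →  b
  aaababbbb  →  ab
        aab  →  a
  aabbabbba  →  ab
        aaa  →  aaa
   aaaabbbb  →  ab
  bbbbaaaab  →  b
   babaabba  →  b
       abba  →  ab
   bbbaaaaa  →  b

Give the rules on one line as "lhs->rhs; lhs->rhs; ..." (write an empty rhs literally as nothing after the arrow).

  | abaaabab => abaabab => ababab => abbab => abab => abb => ab
  | bab => bb => b
  | aaababbbb => aaabbbb => aabbb => abb => ab
  | aab => a

aab->a; ba->b; bb->b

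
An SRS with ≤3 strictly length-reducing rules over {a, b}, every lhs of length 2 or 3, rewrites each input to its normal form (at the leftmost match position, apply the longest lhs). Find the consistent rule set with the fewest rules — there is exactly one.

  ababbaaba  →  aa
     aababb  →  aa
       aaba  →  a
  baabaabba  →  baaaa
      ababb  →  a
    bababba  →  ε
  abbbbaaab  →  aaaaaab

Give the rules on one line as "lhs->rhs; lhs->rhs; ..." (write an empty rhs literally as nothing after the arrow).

  | ababbaaba => bbaaba => aaaba => aa
  | aababb => abb => aa
  | aaba => a
  | baabaabba => baabba => baaaa

aba->; bb->a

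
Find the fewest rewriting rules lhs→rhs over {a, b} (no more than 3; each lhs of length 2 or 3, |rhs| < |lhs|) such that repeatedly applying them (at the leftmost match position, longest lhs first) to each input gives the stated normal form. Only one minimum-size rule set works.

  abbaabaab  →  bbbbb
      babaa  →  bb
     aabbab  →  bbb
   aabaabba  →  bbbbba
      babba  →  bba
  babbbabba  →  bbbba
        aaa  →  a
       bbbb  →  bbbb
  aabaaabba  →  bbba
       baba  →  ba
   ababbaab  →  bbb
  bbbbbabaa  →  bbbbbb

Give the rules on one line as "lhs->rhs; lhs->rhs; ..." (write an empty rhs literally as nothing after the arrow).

  | abbaabaab => baabaab => bbbaab => bbbbb
  | babaa => baa => bb
  | aabbab => bbbab => bbb
  | aabaabba => bbaabba => bbbbba

aa->b; aaa->a; ab->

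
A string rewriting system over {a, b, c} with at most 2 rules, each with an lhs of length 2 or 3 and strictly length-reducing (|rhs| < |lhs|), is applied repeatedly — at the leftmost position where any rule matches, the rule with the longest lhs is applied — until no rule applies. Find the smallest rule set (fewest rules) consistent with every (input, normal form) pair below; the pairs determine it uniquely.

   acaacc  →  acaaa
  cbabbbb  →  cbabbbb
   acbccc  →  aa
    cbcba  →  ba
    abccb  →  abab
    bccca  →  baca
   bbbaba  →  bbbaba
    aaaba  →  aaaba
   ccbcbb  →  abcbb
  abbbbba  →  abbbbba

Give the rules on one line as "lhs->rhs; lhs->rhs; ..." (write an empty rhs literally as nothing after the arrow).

  | acaacc => acaaa
  | cbabbbb
  | acbccc => acc => aa
  | cbcba => ba

cbc->; cc->a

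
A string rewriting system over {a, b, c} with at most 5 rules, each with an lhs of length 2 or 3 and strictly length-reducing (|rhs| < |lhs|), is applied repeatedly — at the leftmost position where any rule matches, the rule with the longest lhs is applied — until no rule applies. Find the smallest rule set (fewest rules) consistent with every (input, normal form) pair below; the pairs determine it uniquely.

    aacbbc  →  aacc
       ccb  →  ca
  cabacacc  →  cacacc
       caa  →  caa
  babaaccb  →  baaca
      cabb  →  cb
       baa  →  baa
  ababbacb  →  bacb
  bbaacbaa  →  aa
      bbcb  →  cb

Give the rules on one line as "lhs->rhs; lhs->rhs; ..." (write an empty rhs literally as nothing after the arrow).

  | aacbbc => aacc
  | ccb => ca
  | cabacacc => cacacc
  | caa

ab->; bb->; cba->b; ccb->ca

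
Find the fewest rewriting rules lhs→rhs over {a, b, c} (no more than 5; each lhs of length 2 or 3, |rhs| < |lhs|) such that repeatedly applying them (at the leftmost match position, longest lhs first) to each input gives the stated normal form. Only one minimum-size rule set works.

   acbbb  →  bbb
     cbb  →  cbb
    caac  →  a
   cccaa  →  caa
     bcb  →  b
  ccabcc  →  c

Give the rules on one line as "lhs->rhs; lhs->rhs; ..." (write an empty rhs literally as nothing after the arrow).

  | acbbb => bbb
  | cbb
  | caac => cac => cc => a
  | cccaa => acaa => caa

ac->c; acb->b; bc->; cc->a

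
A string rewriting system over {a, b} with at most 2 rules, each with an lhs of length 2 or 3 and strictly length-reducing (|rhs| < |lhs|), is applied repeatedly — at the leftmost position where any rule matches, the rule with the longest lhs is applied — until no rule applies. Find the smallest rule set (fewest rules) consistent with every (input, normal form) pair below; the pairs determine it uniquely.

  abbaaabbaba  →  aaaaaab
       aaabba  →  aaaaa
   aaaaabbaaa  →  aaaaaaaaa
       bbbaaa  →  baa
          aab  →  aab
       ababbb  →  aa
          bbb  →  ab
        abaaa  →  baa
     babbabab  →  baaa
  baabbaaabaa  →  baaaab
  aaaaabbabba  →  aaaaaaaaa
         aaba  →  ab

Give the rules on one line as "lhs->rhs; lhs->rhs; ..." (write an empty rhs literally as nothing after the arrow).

  | abbaaabbaba => aaaaabbaba => aaaaaaaba => aaaaaab
  | aaabba => aaaaa
  | aaaaabbaaa => aaaaaaaaa
  | bbbaaa => abaaa => baa

aba->b; bb->a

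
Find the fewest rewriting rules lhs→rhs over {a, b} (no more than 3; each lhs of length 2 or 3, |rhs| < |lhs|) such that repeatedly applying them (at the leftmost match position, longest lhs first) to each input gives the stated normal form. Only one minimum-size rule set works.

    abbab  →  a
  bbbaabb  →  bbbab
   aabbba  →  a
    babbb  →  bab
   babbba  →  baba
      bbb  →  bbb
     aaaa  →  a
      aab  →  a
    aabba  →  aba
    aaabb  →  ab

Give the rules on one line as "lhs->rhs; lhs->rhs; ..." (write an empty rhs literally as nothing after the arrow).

  | abbab => aab => a
  | bbbaabb => bbbab
  | aabbba => abba => aa => a
  | babbb => bab

aa->a; aab->a; abb->a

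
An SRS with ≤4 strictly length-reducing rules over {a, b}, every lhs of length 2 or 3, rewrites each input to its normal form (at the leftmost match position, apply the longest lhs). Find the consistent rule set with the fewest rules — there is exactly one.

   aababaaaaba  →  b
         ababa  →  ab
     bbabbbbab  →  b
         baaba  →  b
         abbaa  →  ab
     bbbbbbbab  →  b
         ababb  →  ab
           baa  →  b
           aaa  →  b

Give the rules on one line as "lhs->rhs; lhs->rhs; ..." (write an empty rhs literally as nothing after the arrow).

aa->b; ba->b; bb->b

  | aababaaaaba => bbabaaaaba => babaaaaba => bbaaaaba => baaaaba => baaaba => baaba => baba => bba => ba => b
  | ababa => abba => aba => ab
  | bbabbbbab => babbbbab => bbbbbab => bbbbab => bbbab => bbab => bab => bb => b
  | baaba => baba => bba => ba => b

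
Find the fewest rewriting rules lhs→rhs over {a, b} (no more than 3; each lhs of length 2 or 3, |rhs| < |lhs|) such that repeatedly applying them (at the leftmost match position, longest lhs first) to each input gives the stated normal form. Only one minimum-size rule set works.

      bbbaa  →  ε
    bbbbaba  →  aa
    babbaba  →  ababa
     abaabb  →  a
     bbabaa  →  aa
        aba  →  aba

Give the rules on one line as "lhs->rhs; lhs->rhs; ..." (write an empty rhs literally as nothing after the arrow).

  | bbbaa => abaa => aab => ε
  | bbbbaba => abbaba => aaaba => aa
  | babbaba => baaaba => ababa
  | abaabb => aabbb => bb => a

aab->; baa->ab; bb->a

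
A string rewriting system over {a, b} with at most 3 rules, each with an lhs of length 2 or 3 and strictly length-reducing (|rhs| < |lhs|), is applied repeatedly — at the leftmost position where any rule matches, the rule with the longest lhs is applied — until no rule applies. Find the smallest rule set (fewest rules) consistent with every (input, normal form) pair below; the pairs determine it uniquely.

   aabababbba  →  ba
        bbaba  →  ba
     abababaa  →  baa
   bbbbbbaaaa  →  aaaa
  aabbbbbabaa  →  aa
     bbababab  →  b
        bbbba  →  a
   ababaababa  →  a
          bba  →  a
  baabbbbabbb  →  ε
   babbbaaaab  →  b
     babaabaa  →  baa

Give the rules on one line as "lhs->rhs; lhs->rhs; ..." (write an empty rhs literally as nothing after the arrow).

  | aabababbba => abababbba => bababbba => bbabbba => abbba => bbba => ba
  | bbaba => aba => ba
  | abababaa => bababaa => bbabaa => abaa => baa
  | bbbbbbaaaa => bbbbaaaa => bbaaaa => aaaa

ab->b; bb->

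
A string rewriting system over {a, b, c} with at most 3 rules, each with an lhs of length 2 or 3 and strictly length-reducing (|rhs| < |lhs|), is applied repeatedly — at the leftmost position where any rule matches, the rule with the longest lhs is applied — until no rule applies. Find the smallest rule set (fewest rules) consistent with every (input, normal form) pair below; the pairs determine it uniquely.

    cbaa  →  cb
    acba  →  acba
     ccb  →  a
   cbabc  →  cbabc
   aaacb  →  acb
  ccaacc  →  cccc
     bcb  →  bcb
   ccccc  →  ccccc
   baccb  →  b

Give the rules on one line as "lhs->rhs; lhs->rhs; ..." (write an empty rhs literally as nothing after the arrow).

  | cbaa => cb
  | acba
  | ccb => a
  | cbabc

aa->; ccb->a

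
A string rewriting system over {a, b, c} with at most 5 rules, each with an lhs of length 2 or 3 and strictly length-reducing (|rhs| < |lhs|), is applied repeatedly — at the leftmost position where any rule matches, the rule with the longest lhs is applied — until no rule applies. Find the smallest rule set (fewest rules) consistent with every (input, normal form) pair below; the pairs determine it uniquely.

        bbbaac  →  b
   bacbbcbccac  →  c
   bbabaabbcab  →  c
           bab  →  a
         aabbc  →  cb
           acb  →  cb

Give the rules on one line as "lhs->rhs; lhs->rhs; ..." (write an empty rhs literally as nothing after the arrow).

  | bbbaac => bbbcc => bbc => b
  | bacbbcbccac => bcbbcbccac => bbcbccac => bbccac => bcac => ac => c
  | bbabaabbcab => baaabbcab => bcabbcab => abbcab => abab => aa => c
  | bab => a

aa->c; ac->c; bab->a; bc->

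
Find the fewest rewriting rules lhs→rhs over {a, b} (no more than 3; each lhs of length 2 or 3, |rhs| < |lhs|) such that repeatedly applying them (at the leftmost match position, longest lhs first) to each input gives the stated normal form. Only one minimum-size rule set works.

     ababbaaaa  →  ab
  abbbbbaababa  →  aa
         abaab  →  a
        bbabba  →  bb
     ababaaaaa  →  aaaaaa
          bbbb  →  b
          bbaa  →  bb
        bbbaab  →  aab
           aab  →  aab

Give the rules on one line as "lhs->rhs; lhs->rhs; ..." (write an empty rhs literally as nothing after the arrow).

ba->b; bab->; bbb->

  | ababbaaaa => abaaaa => abaaa => abaa => aba => ab
  | abbbbbaababa => abbaababa => abbababa => ababa => aa
  | abaab => abab => a
  | bbabba => bba => bb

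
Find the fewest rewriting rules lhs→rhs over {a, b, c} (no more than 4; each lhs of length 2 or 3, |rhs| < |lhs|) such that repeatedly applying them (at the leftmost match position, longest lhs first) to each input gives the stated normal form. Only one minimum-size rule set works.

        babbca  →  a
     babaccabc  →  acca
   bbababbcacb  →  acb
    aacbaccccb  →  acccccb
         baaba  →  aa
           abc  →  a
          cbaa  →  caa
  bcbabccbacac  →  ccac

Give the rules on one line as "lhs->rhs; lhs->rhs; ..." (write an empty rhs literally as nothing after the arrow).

aba->a; aca->c; ba->a; bc->

  | babbca => abbca => aba => a
  | babaccabc => abaccabc => accabc => acca
  | bbababbcacb => bababbcacb => ababbcacb => abbcacb => abacb => acb
  | aacbaccccb => aacaccccb => acccccb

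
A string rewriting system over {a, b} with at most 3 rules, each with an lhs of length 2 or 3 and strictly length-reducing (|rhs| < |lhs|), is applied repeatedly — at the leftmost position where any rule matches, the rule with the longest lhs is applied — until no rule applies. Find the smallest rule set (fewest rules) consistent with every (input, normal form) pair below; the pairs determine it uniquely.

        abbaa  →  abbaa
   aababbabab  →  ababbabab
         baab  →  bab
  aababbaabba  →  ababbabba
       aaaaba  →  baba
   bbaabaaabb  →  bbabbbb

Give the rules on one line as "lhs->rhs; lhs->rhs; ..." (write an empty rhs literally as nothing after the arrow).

aaa->b; aab->ab

  | abbaa
  | aababbabab => ababbabab
  | baab => bab
  | aababbaabba => ababbaabba => ababbabba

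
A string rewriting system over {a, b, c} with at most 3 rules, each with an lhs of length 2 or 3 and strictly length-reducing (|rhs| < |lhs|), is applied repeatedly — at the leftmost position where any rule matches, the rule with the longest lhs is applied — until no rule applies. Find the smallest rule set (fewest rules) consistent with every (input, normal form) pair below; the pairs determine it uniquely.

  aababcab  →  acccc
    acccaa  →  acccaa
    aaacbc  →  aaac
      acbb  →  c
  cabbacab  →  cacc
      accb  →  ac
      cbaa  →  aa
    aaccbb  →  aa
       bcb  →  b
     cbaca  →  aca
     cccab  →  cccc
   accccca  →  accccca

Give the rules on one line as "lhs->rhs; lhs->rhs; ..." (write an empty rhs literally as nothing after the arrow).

  | aababcab => acabcab => acccab => acccc
  | acccaa
  | aaacbc => aaac
  | acbb => ab => c

ab->c; cb->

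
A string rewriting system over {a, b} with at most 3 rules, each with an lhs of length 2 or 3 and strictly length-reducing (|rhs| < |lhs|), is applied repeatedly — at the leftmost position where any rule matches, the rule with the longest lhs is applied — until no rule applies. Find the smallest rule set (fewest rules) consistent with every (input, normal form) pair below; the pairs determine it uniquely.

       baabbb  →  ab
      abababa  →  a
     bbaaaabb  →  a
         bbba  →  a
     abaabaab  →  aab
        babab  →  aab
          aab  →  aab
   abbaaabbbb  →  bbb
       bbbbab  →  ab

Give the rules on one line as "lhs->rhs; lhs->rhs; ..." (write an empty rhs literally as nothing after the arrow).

  | baabbb => aabbb => ab
  | abababa => aababa => aaaba => abba => a
  | bbaaaabb => baaaabb => aaaabb => ababb => aabb => a
  | bbba => bba => ba => a

aaa->ab; abb->; ba->a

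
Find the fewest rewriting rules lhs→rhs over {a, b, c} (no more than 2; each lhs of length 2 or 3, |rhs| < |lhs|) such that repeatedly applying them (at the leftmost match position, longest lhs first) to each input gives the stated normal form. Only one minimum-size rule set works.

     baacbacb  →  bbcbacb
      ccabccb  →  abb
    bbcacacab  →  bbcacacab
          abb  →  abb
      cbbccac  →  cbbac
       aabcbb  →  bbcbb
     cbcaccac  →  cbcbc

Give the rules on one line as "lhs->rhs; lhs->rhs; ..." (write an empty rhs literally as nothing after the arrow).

  | baacbacb => bbcbacb
  | ccabccb => abccb => abb
  | bbcacacab
  | abb

aa->b; cc->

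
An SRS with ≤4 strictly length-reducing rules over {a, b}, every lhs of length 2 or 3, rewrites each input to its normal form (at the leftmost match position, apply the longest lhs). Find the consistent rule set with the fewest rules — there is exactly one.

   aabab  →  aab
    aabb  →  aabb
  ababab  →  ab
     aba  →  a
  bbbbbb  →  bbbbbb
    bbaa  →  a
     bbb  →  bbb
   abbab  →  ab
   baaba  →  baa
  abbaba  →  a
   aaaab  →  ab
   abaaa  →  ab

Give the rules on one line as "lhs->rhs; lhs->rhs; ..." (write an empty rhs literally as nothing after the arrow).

  | aabab => aab
  | aabb
  | ababab => abab => ab
  | aba => a

aaa->ab; aba->a; bba->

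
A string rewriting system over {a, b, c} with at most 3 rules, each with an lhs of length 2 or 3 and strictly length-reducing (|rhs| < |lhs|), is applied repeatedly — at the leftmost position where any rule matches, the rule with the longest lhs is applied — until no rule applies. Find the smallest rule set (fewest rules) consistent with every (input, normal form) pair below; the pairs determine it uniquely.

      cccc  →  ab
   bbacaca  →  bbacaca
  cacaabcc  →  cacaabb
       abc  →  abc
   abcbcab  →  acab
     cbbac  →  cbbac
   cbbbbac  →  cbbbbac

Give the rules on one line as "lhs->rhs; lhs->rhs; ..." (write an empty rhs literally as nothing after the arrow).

bcb->; cc->b; ccc->ac

  | cccc => acc => ab
  | bbacaca
  | cacaabcc => cacaabb
  | abc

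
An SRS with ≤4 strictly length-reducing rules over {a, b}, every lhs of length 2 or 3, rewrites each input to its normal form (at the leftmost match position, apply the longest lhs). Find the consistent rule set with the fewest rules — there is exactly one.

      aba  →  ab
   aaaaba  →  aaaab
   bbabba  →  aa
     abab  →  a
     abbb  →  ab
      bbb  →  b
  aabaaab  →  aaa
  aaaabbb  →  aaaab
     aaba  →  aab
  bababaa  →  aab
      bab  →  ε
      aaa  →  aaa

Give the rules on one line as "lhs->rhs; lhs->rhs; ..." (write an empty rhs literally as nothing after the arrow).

  | aba => ab
  | aaaaba => aaaab
  | bbabba => abba => aa
  | abab => abb => a

ba->b; baa->ab; bb->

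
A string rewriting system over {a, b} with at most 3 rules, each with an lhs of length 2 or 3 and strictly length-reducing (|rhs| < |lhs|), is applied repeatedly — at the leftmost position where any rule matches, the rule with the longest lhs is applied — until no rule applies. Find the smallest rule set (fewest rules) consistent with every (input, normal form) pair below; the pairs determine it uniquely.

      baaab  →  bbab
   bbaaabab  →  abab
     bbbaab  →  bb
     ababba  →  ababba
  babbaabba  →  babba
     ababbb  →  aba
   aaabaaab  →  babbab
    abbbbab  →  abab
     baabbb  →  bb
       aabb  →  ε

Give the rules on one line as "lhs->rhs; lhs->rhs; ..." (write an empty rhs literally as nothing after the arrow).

  | baaab => bbab
  | bbaaabab => bbbabab => abab
  | bbbaab => aab => bb
  | ababba

aa->b; bbb->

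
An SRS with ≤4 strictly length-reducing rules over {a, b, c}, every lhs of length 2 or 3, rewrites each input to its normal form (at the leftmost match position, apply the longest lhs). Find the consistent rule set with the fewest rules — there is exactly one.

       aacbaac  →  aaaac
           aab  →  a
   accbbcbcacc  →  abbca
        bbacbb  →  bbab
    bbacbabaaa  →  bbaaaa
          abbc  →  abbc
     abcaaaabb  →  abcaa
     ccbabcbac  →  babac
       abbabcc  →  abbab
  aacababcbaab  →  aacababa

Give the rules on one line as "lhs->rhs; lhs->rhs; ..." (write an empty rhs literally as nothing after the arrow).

  | aacbaac => aaaac
  | aab => a
  | accbbcbcacc => abbcbcacc => abbcacc => abbca
  | bbacbb => bbab

aab->a; cb->; cc->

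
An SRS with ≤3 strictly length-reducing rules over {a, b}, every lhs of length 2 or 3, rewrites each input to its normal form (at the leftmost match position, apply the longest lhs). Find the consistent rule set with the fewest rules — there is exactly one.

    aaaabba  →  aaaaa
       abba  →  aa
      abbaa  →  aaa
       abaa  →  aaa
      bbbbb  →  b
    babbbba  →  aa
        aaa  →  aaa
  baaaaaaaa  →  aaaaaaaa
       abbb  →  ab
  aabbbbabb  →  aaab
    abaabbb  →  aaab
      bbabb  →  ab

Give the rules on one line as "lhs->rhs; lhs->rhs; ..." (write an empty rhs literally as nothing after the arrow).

  | aaaabba => aaaaba => aaaaa
  | abba => aba => aa
  | abbaa => abaa => aaa
  | abaa => aaa

ba->a; bb->b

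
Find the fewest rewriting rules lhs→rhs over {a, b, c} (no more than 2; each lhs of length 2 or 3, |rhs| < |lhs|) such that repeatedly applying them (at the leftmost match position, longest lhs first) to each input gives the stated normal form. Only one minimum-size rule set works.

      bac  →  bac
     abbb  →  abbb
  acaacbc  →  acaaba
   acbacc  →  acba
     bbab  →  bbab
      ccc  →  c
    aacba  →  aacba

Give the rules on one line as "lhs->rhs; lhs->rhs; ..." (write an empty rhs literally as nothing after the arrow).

cbc->ba; cc->

  | bac
  | abbb
  | acaacbc => acaaba
  | acbacc => acba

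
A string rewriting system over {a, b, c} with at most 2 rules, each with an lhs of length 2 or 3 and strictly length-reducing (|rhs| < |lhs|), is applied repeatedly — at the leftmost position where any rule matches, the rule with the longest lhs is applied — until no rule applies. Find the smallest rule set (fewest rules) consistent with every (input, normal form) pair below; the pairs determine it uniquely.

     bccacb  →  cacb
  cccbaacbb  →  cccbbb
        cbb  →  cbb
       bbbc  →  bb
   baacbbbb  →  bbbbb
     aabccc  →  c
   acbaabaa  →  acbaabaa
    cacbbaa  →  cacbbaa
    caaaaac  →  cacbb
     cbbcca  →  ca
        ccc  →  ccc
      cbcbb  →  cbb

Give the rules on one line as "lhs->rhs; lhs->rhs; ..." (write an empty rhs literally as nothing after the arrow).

aac->cb; bc->

  | bccacb => cacb
  | cccbaacbb => cccbcbbb => cccbbb
  | cbb
  | bbbc => bb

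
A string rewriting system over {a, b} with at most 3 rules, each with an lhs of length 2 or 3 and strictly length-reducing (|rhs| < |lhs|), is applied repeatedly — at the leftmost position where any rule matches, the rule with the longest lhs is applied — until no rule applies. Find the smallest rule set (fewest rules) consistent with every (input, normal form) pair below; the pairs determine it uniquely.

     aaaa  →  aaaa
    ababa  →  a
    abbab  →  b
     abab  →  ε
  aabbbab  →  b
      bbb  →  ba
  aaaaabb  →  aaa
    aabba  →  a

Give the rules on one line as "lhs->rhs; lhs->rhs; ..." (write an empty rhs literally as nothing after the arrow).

  | aaaa
  | ababa => aba => a
  | abbab => bab => b
  | abab => ab => ε

ab->; bbb->ba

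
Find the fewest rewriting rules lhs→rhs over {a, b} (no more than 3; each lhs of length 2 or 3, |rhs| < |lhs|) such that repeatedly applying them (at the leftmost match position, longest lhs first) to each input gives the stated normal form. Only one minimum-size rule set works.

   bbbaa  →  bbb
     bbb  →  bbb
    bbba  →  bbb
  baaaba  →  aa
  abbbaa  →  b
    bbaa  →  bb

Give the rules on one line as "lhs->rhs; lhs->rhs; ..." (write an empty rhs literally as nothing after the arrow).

  | bbbaa => bbba => bbb
  | bbb
  | bbba => bbb
  | baaaba => baaba => baba => aa

abb->; ba->b; bab->a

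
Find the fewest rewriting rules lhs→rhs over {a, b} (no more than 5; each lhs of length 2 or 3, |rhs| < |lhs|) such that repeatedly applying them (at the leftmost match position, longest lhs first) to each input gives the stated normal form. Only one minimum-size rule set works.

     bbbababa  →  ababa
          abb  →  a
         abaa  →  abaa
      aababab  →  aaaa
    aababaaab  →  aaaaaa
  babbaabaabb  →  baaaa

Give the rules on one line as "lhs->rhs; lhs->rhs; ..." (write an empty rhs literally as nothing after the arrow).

  | bbbababa => ababa
  | abb => a
  | abaa
  | aababab => aaabab => aaaab => aaaa

aab->aa; bb->; bba->; bbb->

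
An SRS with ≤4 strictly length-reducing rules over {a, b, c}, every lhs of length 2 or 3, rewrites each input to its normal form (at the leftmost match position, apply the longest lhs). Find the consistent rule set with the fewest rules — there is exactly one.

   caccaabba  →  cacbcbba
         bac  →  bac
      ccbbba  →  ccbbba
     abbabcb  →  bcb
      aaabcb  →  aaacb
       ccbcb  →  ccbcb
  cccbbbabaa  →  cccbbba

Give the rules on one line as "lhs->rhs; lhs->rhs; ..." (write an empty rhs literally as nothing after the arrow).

ab->a; aba->; caa->bc

  | caccaabba => cacbcbba
  | bac
  | ccbbba
  | abbabcb => ababcb => bcb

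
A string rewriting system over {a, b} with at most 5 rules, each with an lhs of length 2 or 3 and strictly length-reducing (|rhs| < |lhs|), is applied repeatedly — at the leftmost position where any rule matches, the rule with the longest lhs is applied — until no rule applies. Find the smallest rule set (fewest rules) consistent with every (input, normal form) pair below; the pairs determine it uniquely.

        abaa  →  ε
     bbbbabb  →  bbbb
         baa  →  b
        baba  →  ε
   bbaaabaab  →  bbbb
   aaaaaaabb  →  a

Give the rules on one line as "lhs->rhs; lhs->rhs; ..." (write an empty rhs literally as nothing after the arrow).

  | abaa => aaa => ε
  | bbbbabb => bbbaab => bbbb
  | baa => b
  | baba => aaa => ε

aa->; aaa->; ab->a; bab->aa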